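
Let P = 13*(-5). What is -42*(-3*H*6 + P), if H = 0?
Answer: 2730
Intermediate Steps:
P = -65
-42*(-3*H*6 + P) = -42*(-3*0*6 - 65) = -42*(0*6 - 65) = -42*(0 - 65) = -42*(-65) = 2730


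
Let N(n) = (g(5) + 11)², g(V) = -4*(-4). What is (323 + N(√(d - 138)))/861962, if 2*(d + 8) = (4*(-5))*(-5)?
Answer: 526/430981 ≈ 0.0012205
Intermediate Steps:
g(V) = 16
d = 42 (d = -8 + ((4*(-5))*(-5))/2 = -8 + (-20*(-5))/2 = -8 + (½)*100 = -8 + 50 = 42)
N(n) = 729 (N(n) = (16 + 11)² = 27² = 729)
(323 + N(√(d - 138)))/861962 = (323 + 729)/861962 = 1052*(1/861962) = 526/430981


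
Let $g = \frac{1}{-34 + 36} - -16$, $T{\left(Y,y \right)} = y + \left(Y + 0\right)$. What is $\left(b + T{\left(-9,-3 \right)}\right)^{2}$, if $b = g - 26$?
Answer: $\frac{1849}{4} \approx 462.25$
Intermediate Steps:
$T{\left(Y,y \right)} = Y + y$ ($T{\left(Y,y \right)} = y + Y = Y + y$)
$g = \frac{33}{2}$ ($g = \frac{1}{2} + 16 = \frac{33}{2} \approx 16.5$)
$b = - \frac{19}{2}$ ($b = \frac{33}{2} - 26 = - \frac{19}{2} \approx -9.5$)
$\left(b + T{\left(-9,-3 \right)}\right)^{2} = \left(- \frac{19}{2} - 12\right)^{2} = \left(- \frac{43}{2}\right)^{2} = \frac{1849}{4}$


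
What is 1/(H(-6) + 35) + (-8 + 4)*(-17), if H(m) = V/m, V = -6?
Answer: 2449/36 ≈ 68.028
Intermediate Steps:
H(m) = -6/m
1/(H(-6) + 35) + (-8 + 4)*(-17) = 1/(-6/(-6) + 35) + (-8 + 4)*(-17) = 1/(-6*(-1/6) + 35) - 4*(-17) = 1/(1 + 35) + 68 = 1/36 + 68 = 2449/36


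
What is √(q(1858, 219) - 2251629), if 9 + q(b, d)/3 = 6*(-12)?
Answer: 12*I*√15638 ≈ 1500.6*I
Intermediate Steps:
q(b, d) = -243 (q(b, d) = -27 + 3*(6*(-12)) = -27 + 3*(-72) = -27 - 216 = -243)
√(q(1858, 219) - 2251629) = √(-243 - 2251629) = √(-2251872) = 12*I*√15638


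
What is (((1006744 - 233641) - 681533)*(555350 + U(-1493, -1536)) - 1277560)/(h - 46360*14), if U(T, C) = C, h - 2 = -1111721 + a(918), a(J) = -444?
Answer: -50711470420/1761203 ≈ -28794.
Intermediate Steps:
h = -1112163 (h = 2 + (-1111721 - 444) = 2 - 1112165 = -1112163)
(((1006744 - 233641) - 681533)*(555350 + U(-1493, -1536)) - 1277560)/(h - 46360*14) = (((1006744 - 233641) - 681533)*(555350 - 1536) - 1277560)/(-1112163 - 46360*14) = ((773103 - 681533)*553814 - 1277560)/(-1112163 - 649040) = (91570*553814 - 1277560)/(-1761203) = (50712747980 - 1277560)*(-1/1761203) = 50711470420*(-1/1761203) = -50711470420/1761203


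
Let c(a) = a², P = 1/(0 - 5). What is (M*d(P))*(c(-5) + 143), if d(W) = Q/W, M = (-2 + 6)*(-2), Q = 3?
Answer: 20160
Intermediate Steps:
M = -8 (M = 4*(-2) = -8)
P = -⅕ (P = 1/(-5) = -⅕ ≈ -0.20000)
d(W) = 3/W
(M*d(P))*(c(-5) + 143) = (-24/(-⅕))*((-5)² + 143) = (-24*(-5))*(25 + 143) = -8*(-15)*168 = 120*168 = 20160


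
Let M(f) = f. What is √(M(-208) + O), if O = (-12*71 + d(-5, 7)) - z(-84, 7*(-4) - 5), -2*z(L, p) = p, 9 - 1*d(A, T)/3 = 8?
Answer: I*√4294/2 ≈ 32.764*I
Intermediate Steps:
d(A, T) = 3 (d(A, T) = 27 - 3*8 = 27 - 24 = 3)
z(L, p) = -p/2
O = -1731/2 (O = (-12*71 + 3) - (-1)*(7*(-4) - 5)/2 = (-852 + 3) - (-1)*(-28 - 5)/2 = -849 - (-1)*(-33)/2 = -849 - 1*33/2 = -849 - 33/2 = -1731/2 ≈ -865.50)
√(M(-208) + O) = √(-208 - 1731/2) = √(-2147/2) = I*√4294/2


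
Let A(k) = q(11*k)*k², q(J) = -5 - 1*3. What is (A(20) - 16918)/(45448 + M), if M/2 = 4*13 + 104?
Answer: -10059/22880 ≈ -0.43964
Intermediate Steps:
q(J) = -8 (q(J) = -5 - 3 = -8)
A(k) = -8*k²
M = 312 (M = 2*(4*13 + 104) = 2*(52 + 104) = 2*156 = 312)
(A(20) - 16918)/(45448 + M) = (-8*20² - 16918)/(45448 + 312) = (-8*400 - 16918)/45760 = (-3200 - 16918)*(1/45760) = -20118*1/45760 = -10059/22880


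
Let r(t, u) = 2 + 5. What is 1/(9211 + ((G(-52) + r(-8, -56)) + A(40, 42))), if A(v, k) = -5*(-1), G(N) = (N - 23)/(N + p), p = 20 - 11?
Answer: 43/396664 ≈ 0.00010840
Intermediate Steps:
p = 9
G(N) = (-23 + N)/(9 + N) (G(N) = (N - 23)/(N + 9) = (-23 + N)/(9 + N))
r(t, u) = 7
A(v, k) = 5
1/(9211 + ((G(-52) + r(-8, -56)) + A(40, 42))) = 1/(9211 + (((-23 - 52)/(9 - 52) + 7) + 5)) = 1/(9211 + ((-75/(-43) + 7) + 5)) = 1/(9211 + ((-1/43*(-75) + 7) + 5)) = 1/(9211 + ((75/43 + 7) + 5)) = 1/(9211 + (376/43 + 5)) = 1/(9211 + 591/43) = 1/(396664/43) = 43/396664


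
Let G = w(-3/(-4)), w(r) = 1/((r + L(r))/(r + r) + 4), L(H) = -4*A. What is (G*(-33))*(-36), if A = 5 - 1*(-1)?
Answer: -2376/23 ≈ -103.30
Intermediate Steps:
A = 6 (A = 5 + 1 = 6)
L(H) = -24 (L(H) = -4*6 = -24)
w(r) = 1/(4 + (-24 + r)/(2*r)) (w(r) = 1/((r - 24)/(r + r) + 4) = 1/((-24 + r)/((2*r)) + 4) = 1/((-24 + r)*(1/(2*r)) + 4) = 1/((-24 + r)/(2*r) + 4) = 1/(4 + (-24 + r)/(2*r)))
G = -2/23 (G = 2*(-3/(-4))/(3*(-8 + 3*(-3/(-4)))) = 2*(-3*(-1/4))/(3*(-8 + 3*(-3*(-1/4)))) = (2/3)*(3/4)/(-8 + 3*(3/4)) = (2/3)*(3/4)/(-8 + 9/4) = (2/3)*(3/4)/(-23/4) = (2/3)*(3/4)*(-4/23) = -2/23 ≈ -0.086957)
(G*(-33))*(-36) = -2/23*(-33)*(-36) = (66/23)*(-36) = -2376/23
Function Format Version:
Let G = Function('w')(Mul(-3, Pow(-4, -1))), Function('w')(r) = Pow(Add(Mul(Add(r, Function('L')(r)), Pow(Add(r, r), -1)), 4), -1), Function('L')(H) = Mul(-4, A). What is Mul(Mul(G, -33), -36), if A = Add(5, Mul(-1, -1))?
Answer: Rational(-2376, 23) ≈ -103.30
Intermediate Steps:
A = 6 (A = Add(5, 1) = 6)
Function('L')(H) = -24 (Function('L')(H) = Mul(-4, 6) = -24)
Function('w')(r) = Pow(Add(4, Mul(Rational(1, 2), Pow(r, -1), Add(-24, r))), -1) (Function('w')(r) = Pow(Add(Mul(Add(r, -24), Pow(Add(r, r), -1)), 4), -1) = Pow(Add(Mul(Add(-24, r), Pow(Mul(2, r), -1)), 4), -1) = Pow(Add(Mul(Add(-24, r), Mul(Rational(1, 2), Pow(r, -1))), 4), -1) = Pow(Add(Mul(Rational(1, 2), Pow(r, -1), Add(-24, r)), 4), -1) = Pow(Add(4, Mul(Rational(1, 2), Pow(r, -1), Add(-24, r))), -1))
G = Rational(-2, 23) (G = Mul(Rational(2, 3), Mul(-3, Pow(-4, -1)), Pow(Add(-8, Mul(3, Mul(-3, Pow(-4, -1)))), -1)) = Mul(Rational(2, 3), Mul(-3, Rational(-1, 4)), Pow(Add(-8, Mul(3, Mul(-3, Rational(-1, 4)))), -1)) = Mul(Rational(2, 3), Rational(3, 4), Pow(Add(-8, Mul(3, Rational(3, 4))), -1)) = Mul(Rational(2, 3), Rational(3, 4), Pow(Add(-8, Rational(9, 4)), -1)) = Mul(Rational(2, 3), Rational(3, 4), Pow(Rational(-23, 4), -1)) = Mul(Rational(2, 3), Rational(3, 4), Rational(-4, 23)) = Rational(-2, 23) ≈ -0.086957)
Mul(Mul(G, -33), -36) = Mul(Mul(Rational(-2, 23), -33), -36) = Mul(Rational(66, 23), -36) = Rational(-2376, 23)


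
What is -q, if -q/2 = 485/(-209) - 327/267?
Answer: -131892/18601 ≈ -7.0906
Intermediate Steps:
q = 131892/18601 (q = -2*(485/(-209) - 327/267) = -2*(485*(-1/209) - 327*1/267) = -2*(-485/209 - 109/89) = -2*(-65946/18601) = 131892/18601 ≈ 7.0906)
-q = -1*131892/18601 = -131892/18601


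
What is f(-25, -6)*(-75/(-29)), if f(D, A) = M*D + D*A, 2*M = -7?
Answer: 35625/58 ≈ 614.22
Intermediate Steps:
M = -7/2 (M = (½)*(-7) = -7/2 ≈ -3.5000)
f(D, A) = -7*D/2 + A*D (f(D, A) = -7*D/2 + D*A = -7*D/2 + A*D)
f(-25, -6)*(-75/(-29)) = ((½)*(-25)*(-7 + 2*(-6)))*(-75/(-29)) = ((½)*(-25)*(-7 - 12))*(-75*(-1/29)) = ((½)*(-25)*(-19))*(75/29) = (475/2)*(75/29) = 35625/58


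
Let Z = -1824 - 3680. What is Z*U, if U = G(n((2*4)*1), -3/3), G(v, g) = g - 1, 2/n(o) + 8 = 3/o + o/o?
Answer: 11008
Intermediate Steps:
n(o) = 2/(-7 + 3/o) (n(o) = 2/(-8 + (3/o + o/o)) = 2/(-8 + (3/o + 1)) = 2/(-8 + (1 + 3/o)) = 2/(-7 + 3/o))
G(v, g) = -1 + g
U = -2 (U = -1 - 3/3 = -1 - 3*⅓ = -1 - 1 = -2)
Z = -5504
Z*U = -5504*(-2) = 11008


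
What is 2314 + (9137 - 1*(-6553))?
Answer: 18004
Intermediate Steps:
2314 + (9137 - 1*(-6553)) = 2314 + (9137 + 6553) = 2314 + 15690 = 18004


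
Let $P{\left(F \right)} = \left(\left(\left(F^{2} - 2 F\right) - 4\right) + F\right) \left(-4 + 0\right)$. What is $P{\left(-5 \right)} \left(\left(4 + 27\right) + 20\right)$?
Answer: $-5304$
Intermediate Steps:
$P{\left(F \right)} = 16 - 4 F^{2} + 4 F$ ($P{\left(F \right)} = \left(\left(-4 + F^{2} - 2 F\right) + F\right) \left(-4\right) = \left(-4 + F^{2} - F\right) \left(-4\right) = 16 - 4 F^{2} + 4 F$)
$P{\left(-5 \right)} \left(\left(4 + 27\right) + 20\right) = \left(16 - 4 \left(-5\right)^{2} + 4 \left(-5\right)\right) \left(\left(4 + 27\right) + 20\right) = \left(16 - 100 - 20\right) \left(31 + 20\right) = \left(16 - 100 - 20\right) 51 = \left(-104\right) 51 = -5304$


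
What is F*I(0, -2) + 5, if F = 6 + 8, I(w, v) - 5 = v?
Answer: 47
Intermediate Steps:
I(w, v) = 5 + v
F = 14
F*I(0, -2) + 5 = 14*(5 - 2) + 5 = 14*3 + 5 = 42 + 5 = 47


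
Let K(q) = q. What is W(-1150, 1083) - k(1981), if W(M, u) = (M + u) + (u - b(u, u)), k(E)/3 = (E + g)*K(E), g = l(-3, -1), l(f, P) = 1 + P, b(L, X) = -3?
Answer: -11772064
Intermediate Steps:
g = 0 (g = 1 - 1 = 0)
k(E) = 3*E² (k(E) = 3*((E + 0)*E) = 3*(E*E) = 3*E²)
W(M, u) = 3 + M + 2*u (W(M, u) = (M + u) + (u - 1*(-3)) = (M + u) + (u + 3) = (M + u) + (3 + u) = 3 + M + 2*u)
W(-1150, 1083) - k(1981) = (3 - 1150 + 2*1083) - 3*1981² = (3 - 1150 + 2166) - 3*3924361 = 1019 - 1*11773083 = 1019 - 11773083 = -11772064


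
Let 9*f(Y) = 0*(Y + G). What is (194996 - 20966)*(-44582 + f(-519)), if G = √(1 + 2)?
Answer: -7758605460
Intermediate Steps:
G = √3 ≈ 1.7320
f(Y) = 0 (f(Y) = (0*(Y + √3))/9 = (⅑)*0 = 0)
(194996 - 20966)*(-44582 + f(-519)) = (194996 - 20966)*(-44582 + 0) = 174030*(-44582) = -7758605460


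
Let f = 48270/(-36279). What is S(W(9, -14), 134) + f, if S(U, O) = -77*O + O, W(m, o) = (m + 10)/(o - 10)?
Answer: -123171202/12093 ≈ -10185.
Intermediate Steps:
W(m, o) = (10 + m)/(-10 + o)
f = -16090/12093 (f = 48270*(-1/36279) = -16090/12093 ≈ -1.3305)
S(U, O) = -76*O
S(W(9, -14), 134) + f = -76*134 - 16090/12093 = -10184 - 16090/12093 = -123171202/12093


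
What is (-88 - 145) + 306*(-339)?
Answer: -103967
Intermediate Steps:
(-88 - 145) + 306*(-339) = -233 - 103734 = -103967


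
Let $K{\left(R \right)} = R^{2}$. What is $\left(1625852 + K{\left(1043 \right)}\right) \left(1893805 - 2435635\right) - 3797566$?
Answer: $-1470368410396$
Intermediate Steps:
$\left(1625852 + K{\left(1043 \right)}\right) \left(1893805 - 2435635\right) - 3797566 = \left(1625852 + 1043^{2}\right) \left(1893805 - 2435635\right) - 3797566 = \left(1625852 + 1087849\right) \left(-541830\right) - 3797566 = 2713701 \left(-541830\right) - 3797566 = -1470364612830 - 3797566 = -1470368410396$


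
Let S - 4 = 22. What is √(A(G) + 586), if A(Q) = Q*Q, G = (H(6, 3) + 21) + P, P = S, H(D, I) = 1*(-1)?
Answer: √2702 ≈ 51.981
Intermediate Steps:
S = 26 (S = 4 + 22 = 26)
H(D, I) = -1
P = 26
G = 46 (G = (-1 + 21) + 26 = 20 + 26 = 46)
A(Q) = Q²
√(A(G) + 586) = √(46² + 586) = √(2116 + 586) = √2702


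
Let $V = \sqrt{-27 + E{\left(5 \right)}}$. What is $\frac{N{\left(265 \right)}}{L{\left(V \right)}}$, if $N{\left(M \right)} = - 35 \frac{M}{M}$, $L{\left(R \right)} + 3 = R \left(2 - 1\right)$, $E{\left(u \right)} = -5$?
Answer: $\frac{105}{41} + \frac{140 i \sqrt{2}}{41} \approx 2.561 + 4.829 i$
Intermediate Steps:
$V = 4 i \sqrt{2}$ ($V = \sqrt{-27 - 5} = \sqrt{-32} = 4 i \sqrt{2} \approx 5.6569 i$)
$L{\left(R \right)} = -3 + R$ ($L{\left(R \right)} = -3 + R \left(2 - 1\right) = -3 + R 1 = -3 + R$)
$N{\left(M \right)} = -35$ ($N{\left(M \right)} = \left(-35\right) 1 = -35$)
$\frac{N{\left(265 \right)}}{L{\left(V \right)}} = - \frac{35}{-3 + 4 i \sqrt{2}}$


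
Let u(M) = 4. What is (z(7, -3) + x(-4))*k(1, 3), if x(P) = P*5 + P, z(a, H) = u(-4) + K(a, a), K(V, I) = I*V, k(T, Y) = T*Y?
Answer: 87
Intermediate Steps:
z(a, H) = 4 + a² (z(a, H) = 4 + a*a = 4 + a²)
x(P) = 6*P (x(P) = 5*P + P = 6*P)
(z(7, -3) + x(-4))*k(1, 3) = ((4 + 7²) + 6*(-4))*(1*3) = ((4 + 49) - 24)*3 = (53 - 24)*3 = 29*3 = 87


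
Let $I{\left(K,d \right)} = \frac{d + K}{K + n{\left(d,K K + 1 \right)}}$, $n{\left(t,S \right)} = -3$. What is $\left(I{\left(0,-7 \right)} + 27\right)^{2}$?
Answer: $\frac{7744}{9} \approx 860.44$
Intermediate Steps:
$I{\left(K,d \right)} = \frac{K + d}{-3 + K}$ ($I{\left(K,d \right)} = \frac{d + K}{K - 3} = \frac{K + d}{-3 + K}$)
$\left(I{\left(0,-7 \right)} + 27\right)^{2} = \left(\frac{0 - 7}{-3 + 0} + 27\right)^{2} = \left(\frac{1}{-3} \left(-7\right) + 27\right)^{2} = \left(\left(- \frac{1}{3}\right) \left(-7\right) + 27\right)^{2} = \left(\frac{7}{3} + 27\right)^{2} = \left(\frac{88}{3}\right)^{2} = \frac{7744}{9}$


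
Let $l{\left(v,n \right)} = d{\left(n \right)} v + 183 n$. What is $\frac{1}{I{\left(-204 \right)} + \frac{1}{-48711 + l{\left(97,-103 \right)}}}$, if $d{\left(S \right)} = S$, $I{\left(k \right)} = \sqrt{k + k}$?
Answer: $- \frac{77551}{2453776301209} - \frac{12028315202 i \sqrt{102}}{2453776301209} \approx -3.1605 \cdot 10^{-8} - 0.049507 i$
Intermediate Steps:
$I{\left(k \right)} = \sqrt{2} \sqrt{k}$ ($I{\left(k \right)} = \sqrt{2 k} = \sqrt{2} \sqrt{k}$)
$l{\left(v,n \right)} = 183 n + n v$ ($l{\left(v,n \right)} = n v + 183 n = 183 n + n v$)
$\frac{1}{I{\left(-204 \right)} + \frac{1}{-48711 + l{\left(97,-103 \right)}}} = \frac{1}{\sqrt{2} \sqrt{-204} + \frac{1}{-48711 - 103 \left(183 + 97\right)}} = \frac{1}{\sqrt{2} \cdot 2 i \sqrt{51} + \frac{1}{-48711 - 28840}} = \frac{1}{2 i \sqrt{102} + \frac{1}{-48711 - 28840}} = \frac{1}{2 i \sqrt{102} + \frac{1}{-77551}} = \frac{1}{2 i \sqrt{102} - \frac{1}{77551}} = \frac{1}{- \frac{1}{77551} + 2 i \sqrt{102}}$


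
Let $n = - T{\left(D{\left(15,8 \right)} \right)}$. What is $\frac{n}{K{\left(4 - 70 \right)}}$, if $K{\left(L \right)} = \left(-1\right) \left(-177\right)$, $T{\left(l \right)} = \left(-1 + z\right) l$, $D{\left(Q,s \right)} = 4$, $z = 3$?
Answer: $- \frac{8}{177} \approx -0.045198$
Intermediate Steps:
$T{\left(l \right)} = 2 l$ ($T{\left(l \right)} = \left(-1 + 3\right) l = 2 l$)
$K{\left(L \right)} = 177$
$n = -8$ ($n = - 2 \cdot 4 = \left(-1\right) 8 = -8$)
$\frac{n}{K{\left(4 - 70 \right)}} = - \frac{8}{177}$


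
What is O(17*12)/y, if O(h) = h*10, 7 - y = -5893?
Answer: 102/295 ≈ 0.34576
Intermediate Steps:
y = 5900 (y = 7 - 1*(-5893) = 7 + 5893 = 5900)
O(h) = 10*h
O(17*12)/y = (10*(17*12))/5900 = (10*204)*(1/5900) = 2040*(1/5900) = 102/295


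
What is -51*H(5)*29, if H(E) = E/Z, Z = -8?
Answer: 7395/8 ≈ 924.38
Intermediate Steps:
H(E) = -E/8 (H(E) = E/(-8) = E*(-1/8) = -E/8)
-51*H(5)*29 = -(-51)*5/8*29 = -51*(-5/8)*29 = (255/8)*29 = 7395/8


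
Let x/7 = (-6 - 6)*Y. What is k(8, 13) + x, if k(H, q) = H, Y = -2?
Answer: 176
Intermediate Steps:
x = 168 (x = 7*((-6 - 6)*(-2)) = 7*(-12*(-2)) = 7*24 = 168)
k(8, 13) + x = 8 + 168 = 176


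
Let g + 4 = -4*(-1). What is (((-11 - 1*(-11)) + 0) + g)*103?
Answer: 0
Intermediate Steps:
g = 0 (g = -4 - 4*(-1) = -4 + 4 = 0)
(((-11 - 1*(-11)) + 0) + g)*103 = (((-11 - 1*(-11)) + 0) + 0)*103 = (((-11 + 11) + 0) + 0)*103 = ((0 + 0) + 0)*103 = (0 + 0)*103 = 0*103 = 0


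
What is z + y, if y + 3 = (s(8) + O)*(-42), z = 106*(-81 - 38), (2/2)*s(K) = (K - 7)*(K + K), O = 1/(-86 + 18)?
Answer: -451805/34 ≈ -13288.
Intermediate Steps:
O = -1/68 (O = 1/(-68) = -1/68 ≈ -0.014706)
s(K) = 2*K*(-7 + K) (s(K) = (K - 7)*(K + K) = (-7 + K)*(2*K) = 2*K*(-7 + K))
z = -12614 (z = 106*(-119) = -12614)
y = -22929/34 (y = -3 + (2*8*(-7 + 8) - 1/68)*(-42) = -3 + (2*8*1 - 1/68)*(-42) = -3 + (16 - 1/68)*(-42) = -3 + (1087/68)*(-42) = -3 - 22827/34 = -22929/34 ≈ -674.38)
z + y = -12614 - 22929/34 = -451805/34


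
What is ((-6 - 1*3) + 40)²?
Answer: 961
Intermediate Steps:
((-6 - 1*3) + 40)² = ((-6 - 3) + 40)² = (-9 + 40)² = 31² = 961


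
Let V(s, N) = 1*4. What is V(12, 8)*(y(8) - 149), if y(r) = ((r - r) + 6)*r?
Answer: -404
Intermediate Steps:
y(r) = 6*r (y(r) = (0 + 6)*r = 6*r)
V(s, N) = 4
V(12, 8)*(y(8) - 149) = 4*(6*8 - 149) = 4*(48 - 149) = 4*(-101) = -404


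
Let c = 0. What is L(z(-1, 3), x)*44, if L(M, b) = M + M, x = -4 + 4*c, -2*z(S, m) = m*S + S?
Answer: 176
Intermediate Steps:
z(S, m) = -S/2 - S*m/2 (z(S, m) = -(m*S + S)/2 = -(S*m + S)/2 = -(S + S*m)/2 = -S/2 - S*m/2)
x = -4 (x = -4 + 4*0 = -4 + 0 = -4)
L(M, b) = 2*M
L(z(-1, 3), x)*44 = (2*(-1/2*(-1)*(1 + 3)))*44 = (2*(-1/2*(-1)*4))*44 = (2*2)*44 = 4*44 = 176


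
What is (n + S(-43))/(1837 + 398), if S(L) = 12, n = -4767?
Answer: -317/149 ≈ -2.1275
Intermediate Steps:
(n + S(-43))/(1837 + 398) = (-4767 + 12)/(1837 + 398) = -4755/2235 = -4755*1/2235 = -317/149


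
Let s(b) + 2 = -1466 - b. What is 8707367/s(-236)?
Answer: -8707367/1232 ≈ -7067.7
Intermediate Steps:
s(b) = -1468 - b (s(b) = -2 + (-1466 - b) = -1468 - b)
8707367/s(-236) = 8707367/(-1468 - 1*(-236)) = 8707367/(-1468 + 236) = 8707367/(-1232) = 8707367*(-1/1232) = -8707367/1232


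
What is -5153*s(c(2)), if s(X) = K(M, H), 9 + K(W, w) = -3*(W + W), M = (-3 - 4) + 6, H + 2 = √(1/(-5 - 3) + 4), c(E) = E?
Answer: 15459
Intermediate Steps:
H = -2 + √62/4 (H = -2 + √(1/(-5 - 3) + 4) = -2 + √(1/(-8) + 4) = -2 + √(-⅛ + 4) = -2 + √(31/8) = -2 + √62/4 ≈ -0.031498)
M = -1 (M = -7 + 6 = -1)
K(W, w) = -9 - 6*W (K(W, w) = -9 - 3*(W + W) = -9 - 6*W)
s(X) = -3 (s(X) = -9 - 6*(-1) = -9 + 6 = -3)
-5153*s(c(2)) = -5153*(-3) = 15459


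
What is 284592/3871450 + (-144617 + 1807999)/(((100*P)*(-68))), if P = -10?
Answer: 345403877/14078000 ≈ 24.535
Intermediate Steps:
284592/3871450 + (-144617 + 1807999)/(((100*P)*(-68))) = 284592/3871450 + (-144617 + 1807999)/(((100*(-10))*(-68))) = 284592*(1/3871450) + 1663382/((-1000*(-68))) = 12936/175975 + 1663382/68000 = 12936/175975 + 1663382*(1/68000) = 12936/175975 + 48923/2000 = 345403877/14078000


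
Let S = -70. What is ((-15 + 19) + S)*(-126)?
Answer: 8316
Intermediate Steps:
((-15 + 19) + S)*(-126) = ((-15 + 19) - 70)*(-126) = (4 - 70)*(-126) = -66*(-126) = 8316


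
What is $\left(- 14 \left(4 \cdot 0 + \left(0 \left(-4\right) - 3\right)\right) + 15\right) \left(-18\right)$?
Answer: $-1026$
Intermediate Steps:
$\left(- 14 \left(4 \cdot 0 + \left(0 \left(-4\right) - 3\right)\right) + 15\right) \left(-18\right) = \left(- 14 \left(0 + \left(0 - 3\right)\right) + 15\right) \left(-18\right) = \left(- 14 \left(0 - 3\right) + 15\right) \left(-18\right) = \left(\left(-14\right) \left(-3\right) + 15\right) \left(-18\right) = \left(42 + 15\right) \left(-18\right) = 57 \left(-18\right) = -1026$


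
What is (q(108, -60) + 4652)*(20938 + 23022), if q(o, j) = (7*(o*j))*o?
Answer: -215150262880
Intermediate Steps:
q(o, j) = 7*j*o² (q(o, j) = (7*(j*o))*o = (7*j*o)*o = 7*j*o²)
(q(108, -60) + 4652)*(20938 + 23022) = (7*(-60)*108² + 4652)*(20938 + 23022) = (7*(-60)*11664 + 4652)*43960 = (-4898880 + 4652)*43960 = -4894228*43960 = -215150262880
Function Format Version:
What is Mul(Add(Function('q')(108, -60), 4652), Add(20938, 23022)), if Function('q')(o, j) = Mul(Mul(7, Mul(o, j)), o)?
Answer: -215150262880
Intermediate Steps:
Function('q')(o, j) = Mul(7, j, Pow(o, 2)) (Function('q')(o, j) = Mul(Mul(7, Mul(j, o)), o) = Mul(Mul(7, j, o), o) = Mul(7, j, Pow(o, 2)))
Mul(Add(Function('q')(108, -60), 4652), Add(20938, 23022)) = Mul(Add(Mul(7, -60, Pow(108, 2)), 4652), Add(20938, 23022)) = Mul(Add(Mul(7, -60, 11664), 4652), 43960) = Mul(Add(-4898880, 4652), 43960) = Mul(-4894228, 43960) = -215150262880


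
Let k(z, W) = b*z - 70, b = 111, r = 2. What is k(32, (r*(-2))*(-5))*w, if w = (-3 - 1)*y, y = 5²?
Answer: -348200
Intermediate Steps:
y = 25
k(z, W) = -70 + 111*z (k(z, W) = 111*z - 70 = -70 + 111*z)
w = -100 (w = (-3 - 1)*25 = -4*25 = -100)
k(32, (r*(-2))*(-5))*w = (-70 + 111*32)*(-100) = (-70 + 3552)*(-100) = 3482*(-100) = -348200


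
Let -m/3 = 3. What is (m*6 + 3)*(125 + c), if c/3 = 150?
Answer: -29325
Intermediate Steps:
m = -9 (m = -3*3 = -9)
c = 450 (c = 3*150 = 450)
(m*6 + 3)*(125 + c) = (-9*6 + 3)*(125 + 450) = (-54 + 3)*575 = -51*575 = -29325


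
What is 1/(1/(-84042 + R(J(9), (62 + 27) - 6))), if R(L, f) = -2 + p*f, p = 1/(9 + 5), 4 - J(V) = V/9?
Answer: -1176533/14 ≈ -84038.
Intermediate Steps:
J(V) = 4 - V/9
p = 1/14 ≈ 0.071429
R(L, f) = -2 + f/14
1/(1/(-84042 + R(J(9), (62 + 27) - 6))) = 1/(1/(-84042 + (-2 + ((62 + 27) - 6)/14))) = 1/(1/(-84042 + (-2 + (89 - 6)/14))) = 1/(1/(-84042 + (-2 + (1/14)*83))) = 1/(1/(-84042 + (-2 + 83/14))) = 1/(1/(-84042 + 55/14)) = 1/(1/(-1176533/14)) = 1/(-14/1176533) = -1176533/14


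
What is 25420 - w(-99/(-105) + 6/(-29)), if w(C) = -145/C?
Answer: 19135915/747 ≈ 25617.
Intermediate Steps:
25420 - w(-99/(-105) + 6/(-29)) = 25420 - (-145)/(-99/(-105) + 6/(-29)) = 25420 - (-145)/(-99*(-1/105) + 6*(-1/29)) = 25420 - (-145)/(33/35 - 6/29) = 25420 - (-145)/747/1015 = 25420 - (-145)*1015/747 = 25420 - 1*(-147175/747) = 25420 + 147175/747 = 19135915/747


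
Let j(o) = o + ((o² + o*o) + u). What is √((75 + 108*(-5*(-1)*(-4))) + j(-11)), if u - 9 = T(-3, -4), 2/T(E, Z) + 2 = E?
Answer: I*√46135/5 ≈ 42.958*I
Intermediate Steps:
T(E, Z) = 2/(-2 + E)
u = 43/5 (u = 9 + 2/(-2 - 3) = 9 + 2/(-5) = 9 + 2*(-⅕) = 9 - ⅖ = 43/5 ≈ 8.6000)
j(o) = 43/5 + o + 2*o² (j(o) = o + ((o² + o*o) + 43/5) = o + ((o² + o²) + 43/5) = o + (2*o² + 43/5) = o + (43/5 + 2*o²) = 43/5 + o + 2*o²)
√((75 + 108*(-5*(-1)*(-4))) + j(-11)) = √((75 + 108*(-5*(-1)*(-4))) + (43/5 - 11 + 2*(-11)²)) = √((75 + 108*(5*(-4))) + (43/5 - 11 + 2*121)) = √((75 + 108*(-20)) + (43/5 - 11 + 242)) = √((75 - 2160) + 1198/5) = √(-2085 + 1198/5) = √(-9227/5) = I*√46135/5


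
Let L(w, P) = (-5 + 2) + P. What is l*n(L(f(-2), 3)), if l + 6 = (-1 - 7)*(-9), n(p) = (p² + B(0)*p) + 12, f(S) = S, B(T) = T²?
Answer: 792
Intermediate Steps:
L(w, P) = -3 + P
n(p) = 12 + p² (n(p) = (p² + 0²*p) + 12 = (p² + 0*p) + 12 = (p² + 0) + 12 = p² + 12 = 12 + p²)
l = 66 (l = -6 + (-1 - 7)*(-9) = -6 - 8*(-9) = -6 + 72 = 66)
l*n(L(f(-2), 3)) = 66*(12 + (-3 + 3)²) = 66*(12 + 0²) = 66*(12 + 0) = 66*12 = 792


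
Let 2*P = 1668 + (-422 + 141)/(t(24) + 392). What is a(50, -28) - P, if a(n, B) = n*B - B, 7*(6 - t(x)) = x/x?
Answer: -12285453/5570 ≈ -2205.6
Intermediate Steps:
t(x) = 41/7 (t(x) = 6 - x/(7*x) = 6 - ⅐*1 = 6 - ⅐ = 41/7)
P = 4643413/5570 (P = (1668 + (-422 + 141)/(41/7 + 392))/2 = (1668 - 281/2785/7)/2 = (1668 - 281*7/2785)/2 = (1668 - 1967/2785)/2 = (½)*(4643413/2785) = 4643413/5570 ≈ 833.65)
a(n, B) = -B + B*n (a(n, B) = B*n - B = -B + B*n)
a(50, -28) - P = -28*(-1 + 50) - 1*4643413/5570 = -28*49 - 4643413/5570 = -1372 - 4643413/5570 = -12285453/5570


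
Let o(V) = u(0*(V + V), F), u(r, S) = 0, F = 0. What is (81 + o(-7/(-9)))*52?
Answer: 4212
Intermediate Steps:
o(V) = 0
(81 + o(-7/(-9)))*52 = (81 + 0)*52 = 81*52 = 4212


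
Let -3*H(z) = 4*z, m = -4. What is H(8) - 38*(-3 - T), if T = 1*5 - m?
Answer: 1336/3 ≈ 445.33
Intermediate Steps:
H(z) = -4*z/3
T = 9 (T = 1*5 - 1*(-4) = 5 + 4 = 9)
H(8) - 38*(-3 - T) = -4/3*8 - 38*(-3 - 1*9) = -32/3 - 38*(-3 - 9) = -32/3 - 38*(-12) = -32/3 + 456 = 1336/3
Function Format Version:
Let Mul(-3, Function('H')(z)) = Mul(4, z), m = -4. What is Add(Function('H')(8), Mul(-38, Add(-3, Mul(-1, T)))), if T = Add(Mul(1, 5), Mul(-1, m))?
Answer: Rational(1336, 3) ≈ 445.33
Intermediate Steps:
Function('H')(z) = Mul(Rational(-4, 3), z) (Function('H')(z) = Mul(Rational(-1, 3), Mul(4, z)) = Mul(Rational(-4, 3), z))
T = 9 (T = Add(Mul(1, 5), Mul(-1, -4)) = Add(5, 4) = 9)
Add(Function('H')(8), Mul(-38, Add(-3, Mul(-1, T)))) = Add(Mul(Rational(-4, 3), 8), Mul(-38, Add(-3, Mul(-1, 9)))) = Add(Rational(-32, 3), Mul(-38, Add(-3, -9))) = Add(Rational(-32, 3), Mul(-38, -12)) = Add(Rational(-32, 3), 456) = Rational(1336, 3)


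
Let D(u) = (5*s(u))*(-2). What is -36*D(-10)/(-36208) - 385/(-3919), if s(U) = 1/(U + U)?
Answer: 7005311/70949576 ≈ 0.098737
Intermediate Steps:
s(U) = 1/(2*U)
D(u) = -5/u (D(u) = (5*(1/(2*u)))*(-2) = (5/(2*u))*(-2) = -5/u)
-36*D(-10)/(-36208) - 385/(-3919) = -(-180)/(-10)/(-36208) - 385/(-3919) = -(-180)*(-1)/10*(-1/36208) - 385*(-1/3919) = -36*1/2*(-1/36208) + 385/3919 = -18*(-1/36208) + 385/3919 = 9/18104 + 385/3919 = 7005311/70949576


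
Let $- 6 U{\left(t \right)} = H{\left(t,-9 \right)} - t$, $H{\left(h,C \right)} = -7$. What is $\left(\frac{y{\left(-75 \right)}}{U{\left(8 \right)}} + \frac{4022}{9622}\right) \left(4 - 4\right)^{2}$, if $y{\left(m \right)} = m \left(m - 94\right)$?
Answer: $0$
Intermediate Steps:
$U{\left(t \right)} = \frac{7}{6} + \frac{t}{6}$ ($U{\left(t \right)} = - \frac{-7 - t}{6} = \frac{7}{6} + \frac{t}{6}$)
$y{\left(m \right)} = m \left(-94 + m\right)$
$\left(\frac{y{\left(-75 \right)}}{U{\left(8 \right)}} + \frac{4022}{9622}\right) \left(4 - 4\right)^{2} = \left(\frac{\left(-75\right) \left(-94 - 75\right)}{\frac{7}{6} + \frac{1}{6} \cdot 8} + \frac{4022}{9622}\right) \left(4 - 4\right)^{2} = \left(\frac{\left(-75\right) \left(-169\right)}{\frac{7}{6} + \frac{4}{3}} + 4022 \cdot \frac{1}{9622}\right) 0^{2} = \left(\frac{12675}{\frac{5}{2}} + \frac{2011}{4811}\right) 0 = \left(12675 \cdot \frac{2}{5} + \frac{2011}{4811}\right) 0 = \left(5070 + \frac{2011}{4811}\right) 0 = \frac{24393781}{4811} \cdot 0 = 0$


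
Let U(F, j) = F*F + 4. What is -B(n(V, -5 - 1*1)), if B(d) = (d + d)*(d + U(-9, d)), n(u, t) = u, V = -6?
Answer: 948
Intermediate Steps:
U(F, j) = 4 + F**2 (U(F, j) = F**2 + 4 = 4 + F**2)
B(d) = 2*d*(85 + d) (B(d) = (d + d)*(d + (4 + (-9)**2)) = (2*d)*(d + (4 + 81)) = (2*d)*(d + 85) = (2*d)*(85 + d) = 2*d*(85 + d))
-B(n(V, -5 - 1*1)) = -2*(-6)*(85 - 6) = -2*(-6)*79 = -1*(-948) = 948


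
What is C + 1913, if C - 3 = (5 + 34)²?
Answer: 3437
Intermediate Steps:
C = 1524 (C = 3 + (5 + 34)² = 3 + 39² = 3 + 1521 = 1524)
C + 1913 = 1524 + 1913 = 3437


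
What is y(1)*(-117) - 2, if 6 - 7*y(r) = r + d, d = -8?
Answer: -1535/7 ≈ -219.29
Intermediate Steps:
y(r) = 2 - r/7 (y(r) = 6/7 - (r - 8)/7 = 6/7 - (-8 + r)/7 = 6/7 + (8/7 - r/7) = 2 - r/7)
y(1)*(-117) - 2 = (2 - ⅐*1)*(-117) - 2 = (2 - ⅐)*(-117) - 2 = (13/7)*(-117) - 2 = -1521/7 - 2 = -1535/7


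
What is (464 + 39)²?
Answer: 253009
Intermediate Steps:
(464 + 39)² = 503² = 253009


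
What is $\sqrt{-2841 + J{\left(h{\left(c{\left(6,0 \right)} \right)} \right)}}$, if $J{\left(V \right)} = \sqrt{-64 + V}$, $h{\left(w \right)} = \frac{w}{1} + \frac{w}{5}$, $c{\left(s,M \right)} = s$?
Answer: $\frac{\sqrt{-71025 + 10 i \sqrt{355}}}{5} \approx 0.070698 + 53.301 i$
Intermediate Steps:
$h{\left(w \right)} = \frac{6 w}{5}$ ($h{\left(w \right)} = w 1 + w \frac{1}{5} = w + \frac{w}{5} = \frac{6 w}{5}$)
$\sqrt{-2841 + J{\left(h{\left(c{\left(6,0 \right)} \right)} \right)}} = \sqrt{-2841 + \sqrt{-64 + \frac{6}{5} \cdot 6}} = \sqrt{-2841 + \sqrt{-64 + \frac{36}{5}}} = \sqrt{-2841 + \sqrt{- \frac{284}{5}}} = \sqrt{-2841 + \frac{2 i \sqrt{355}}{5}}$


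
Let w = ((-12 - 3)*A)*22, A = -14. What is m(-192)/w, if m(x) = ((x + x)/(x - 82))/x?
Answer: -1/632940 ≈ -1.5799e-6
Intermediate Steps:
m(x) = 2/(-82 + x) (m(x) = ((2*x)/(-82 + x))/x = (2*x/(-82 + x))/x = 2/(-82 + x))
w = 4620 (w = ((-12 - 3)*(-14))*22 = -15*(-14)*22 = 210*22 = 4620)
m(-192)/w = (2/(-82 - 192))/4620 = (2/(-274))*(1/4620) = (2*(-1/274))*(1/4620) = -1/137*1/4620 = -1/632940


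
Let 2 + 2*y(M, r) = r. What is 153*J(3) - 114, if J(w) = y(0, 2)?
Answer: -114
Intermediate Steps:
y(M, r) = -1 + r/2
J(w) = 0 (J(w) = -1 + (½)*2 = -1 + 1 = 0)
153*J(3) - 114 = 153*0 - 114 = 0 - 114 = -114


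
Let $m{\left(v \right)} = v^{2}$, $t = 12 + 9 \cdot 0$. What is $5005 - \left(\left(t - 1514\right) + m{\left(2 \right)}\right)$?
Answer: $6503$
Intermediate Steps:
$t = 12$ ($t = 12 + 0 = 12$)
$5005 - \left(\left(t - 1514\right) + m{\left(2 \right)}\right) = 5005 - \left(\left(12 - 1514\right) + 2^{2}\right) = 5005 - \left(-1502 + 4\right) = 5005 - -1498 = 5005 + 1498 = 6503$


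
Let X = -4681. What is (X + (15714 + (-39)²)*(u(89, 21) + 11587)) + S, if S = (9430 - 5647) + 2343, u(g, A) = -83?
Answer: 198272885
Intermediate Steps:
S = 6126 (S = 3783 + 2343 = 6126)
(X + (15714 + (-39)²)*(u(89, 21) + 11587)) + S = (-4681 + (15714 + (-39)²)*(-83 + 11587)) + 6126 = (-4681 + (15714 + 1521)*11504) + 6126 = (-4681 + 17235*11504) + 6126 = (-4681 + 198271440) + 6126 = 198266759 + 6126 = 198272885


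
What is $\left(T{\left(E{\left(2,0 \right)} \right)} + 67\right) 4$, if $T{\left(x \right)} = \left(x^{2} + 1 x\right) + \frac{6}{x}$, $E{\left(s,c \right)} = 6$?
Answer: $440$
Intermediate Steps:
$T{\left(x \right)} = x + x^{2} + \frac{6}{x}$ ($T{\left(x \right)} = \left(x^{2} + x\right) + \frac{6}{x} = \left(x + x^{2}\right) + \frac{6}{x} = x + x^{2} + \frac{6}{x}$)
$\left(T{\left(E{\left(2,0 \right)} \right)} + 67\right) 4 = \left(\left(6 + 6^{2} + \frac{6}{6}\right) + 67\right) 4 = \left(\left(6 + 36 + 6 \cdot \frac{1}{6}\right) + 67\right) 4 = \left(\left(6 + 36 + 1\right) + 67\right) 4 = \left(43 + 67\right) 4 = 110 \cdot 4 = 440$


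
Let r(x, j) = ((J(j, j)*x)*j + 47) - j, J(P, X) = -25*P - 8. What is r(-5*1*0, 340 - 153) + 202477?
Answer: 202337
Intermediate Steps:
J(P, X) = -8 - 25*P
r(x, j) = 47 - j + j*x*(-8 - 25*j) (r(x, j) = (((-8 - 25*j)*x)*j + 47) - j = ((x*(-8 - 25*j))*j + 47) - j = (j*x*(-8 - 25*j) + 47) - j = (47 + j*x*(-8 - 25*j)) - j = 47 - j + j*x*(-8 - 25*j))
r(-5*1*0, 340 - 153) + 202477 = (47 - (340 - 153) - (340 - 153)*-5*1*0*(8 + 25*(340 - 153))) + 202477 = (47 - 1*187 - 1*187*(-5*0)*(8 + 25*187)) + 202477 = (47 - 187 - 1*187*0*(8 + 4675)) + 202477 = (47 - 187 - 1*187*0*4683) + 202477 = (47 - 187 + 0) + 202477 = -140 + 202477 = 202337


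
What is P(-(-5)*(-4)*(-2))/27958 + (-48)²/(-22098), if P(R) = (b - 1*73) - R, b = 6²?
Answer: -1574209/14709902 ≈ -0.10702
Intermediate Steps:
b = 36
P(R) = -37 - R (P(R) = (36 - 1*73) - R = (36 - 73) - R = -37 - R)
P(-(-5)*(-4)*(-2))/27958 + (-48)²/(-22098) = (-37 - (-(-5)*(-4))*(-2))/27958 + (-48)²/(-22098) = (-37 - (-5*4)*(-2))*(1/27958) + 2304*(-1/22098) = (-37 - (-20)*(-2))*(1/27958) - 384/3683 = (-37 - 1*40)*(1/27958) - 384/3683 = (-37 - 40)*(1/27958) - 384/3683 = -77*1/27958 - 384/3683 = -11/3994 - 384/3683 = -1574209/14709902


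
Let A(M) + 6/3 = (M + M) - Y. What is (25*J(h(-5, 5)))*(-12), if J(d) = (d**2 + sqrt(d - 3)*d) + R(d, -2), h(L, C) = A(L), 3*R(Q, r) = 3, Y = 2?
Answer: -59100 + 4200*I*sqrt(17) ≈ -59100.0 + 17317.0*I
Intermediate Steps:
R(Q, r) = 1 (R(Q, r) = (1/3)*3 = 1)
A(M) = -4 + 2*M (A(M) = -2 + ((M + M) - 1*2) = -2 + (2*M - 2) = -2 + (-2 + 2*M) = -4 + 2*M)
h(L, C) = -4 + 2*L
J(d) = 1 + d**2 + d*sqrt(-3 + d) (J(d) = (d**2 + sqrt(d - 3)*d) + 1 = (d**2 + sqrt(-3 + d)*d) + 1 = (d**2 + d*sqrt(-3 + d)) + 1 = 1 + d**2 + d*sqrt(-3 + d))
(25*J(h(-5, 5)))*(-12) = (25*(1 + (-4 + 2*(-5))**2 + (-4 + 2*(-5))*sqrt(-3 + (-4 + 2*(-5)))))*(-12) = (25*(1 + (-4 - 10)**2 + (-4 - 10)*sqrt(-3 + (-4 - 10))))*(-12) = (25*(1 + (-14)**2 - 14*sqrt(-3 - 14)))*(-12) = (25*(1 + 196 - 14*I*sqrt(17)))*(-12) = (25*(197 - 14*I*sqrt(17)))*(-12) = (4925 - 350*I*sqrt(17))*(-12) = -59100 + 4200*I*sqrt(17)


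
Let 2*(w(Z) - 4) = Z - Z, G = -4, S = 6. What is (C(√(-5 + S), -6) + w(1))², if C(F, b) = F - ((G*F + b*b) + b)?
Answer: 441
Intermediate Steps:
w(Z) = 4 (w(Z) = 4 + (Z - Z)/2 = 4 + (½)*0 = 4 + 0 = 4)
C(F, b) = -b - b² + 5*F (C(F, b) = F - ((-4*F + b*b) + b) = F - ((-4*F + b²) + b) = F - ((b² - 4*F) + b) = F - (b + b² - 4*F) = F + (-b - b² + 4*F) = -b - b² + 5*F)
(C(√(-5 + S), -6) + w(1))² = ((-1*(-6) - 1*(-6)² + 5*√(-5 + 6)) + 4)² = ((6 - 1*36 + 5*√1) + 4)² = ((6 - 36 + 5*1) + 4)² = ((6 - 36 + 5) + 4)² = (-25 + 4)² = (-21)² = 441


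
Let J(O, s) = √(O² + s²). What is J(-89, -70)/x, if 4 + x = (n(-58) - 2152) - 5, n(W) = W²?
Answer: √12821/1203 ≈ 0.094123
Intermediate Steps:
x = 1203 (x = -4 + (((-58)² - 2152) - 5) = -4 + ((3364 - 2152) - 5) = -4 + (1212 - 5) = -4 + 1207 = 1203)
J(-89, -70)/x = √((-89)² + (-70)²)/1203 = √(7921 + 4900)*(1/1203) = √12821*(1/1203) = √12821/1203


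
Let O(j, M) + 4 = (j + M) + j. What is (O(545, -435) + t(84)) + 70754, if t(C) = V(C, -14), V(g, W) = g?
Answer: 71489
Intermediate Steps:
t(C) = C
O(j, M) = -4 + M + 2*j (O(j, M) = -4 + ((j + M) + j) = -4 + ((M + j) + j) = -4 + (M + 2*j) = -4 + M + 2*j)
(O(545, -435) + t(84)) + 70754 = ((-4 - 435 + 2*545) + 84) + 70754 = ((-4 - 435 + 1090) + 84) + 70754 = (651 + 84) + 70754 = 735 + 70754 = 71489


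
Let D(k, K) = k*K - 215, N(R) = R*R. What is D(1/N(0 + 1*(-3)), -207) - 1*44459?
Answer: -44697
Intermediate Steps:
N(R) = R²
D(k, K) = -215 + K*k (D(k, K) = K*k - 215 = -215 + K*k)
D(1/N(0 + 1*(-3)), -207) - 1*44459 = (-215 - 207/(0 + 1*(-3))²) - 1*44459 = (-215 - 207/(0 - 3)²) - 44459 = (-215 - 207/((-3)²)) - 44459 = (-215 - 207/9) - 44459 = (-215 - 207*⅑) - 44459 = (-215 - 23) - 44459 = -238 - 44459 = -44697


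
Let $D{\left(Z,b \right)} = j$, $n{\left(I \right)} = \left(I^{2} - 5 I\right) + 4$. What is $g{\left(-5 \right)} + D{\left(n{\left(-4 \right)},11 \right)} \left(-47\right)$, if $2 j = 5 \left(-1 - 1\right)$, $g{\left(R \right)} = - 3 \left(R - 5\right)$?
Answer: $265$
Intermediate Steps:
$n{\left(I \right)} = 4 + I^{2} - 5 I$
$g{\left(R \right)} = 15 - 3 R$ ($g{\left(R \right)} = - 3 \left(-5 + R\right) = 15 - 3 R$)
$j = -5$ ($j = \frac{5 \left(-1 - 1\right)}{2} = \frac{5 \left(-2\right)}{2} = \frac{1}{2} \left(-10\right) = -5$)
$D{\left(Z,b \right)} = -5$
$g{\left(-5 \right)} + D{\left(n{\left(-4 \right)},11 \right)} \left(-47\right) = \left(15 - -15\right) - -235 = \left(15 + 15\right) + 235 = 30 + 235 = 265$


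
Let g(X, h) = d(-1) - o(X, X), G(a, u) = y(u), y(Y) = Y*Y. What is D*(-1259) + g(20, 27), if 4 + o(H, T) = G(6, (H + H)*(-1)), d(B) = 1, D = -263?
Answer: 329522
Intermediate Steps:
y(Y) = Y²
G(a, u) = u²
o(H, T) = -4 + 4*H² (o(H, T) = -4 + ((H + H)*(-1))² = -4 + ((2*H)*(-1))² = -4 + (-2*H)² = -4 + 4*H²)
g(X, h) = 5 - 4*X² (g(X, h) = 1 - (-4 + 4*X²) = 1 + (4 - 4*X²) = 5 - 4*X²)
D*(-1259) + g(20, 27) = -263*(-1259) + (5 - 4*20²) = 331117 + (5 - 4*400) = 331117 + (5 - 1600) = 331117 - 1595 = 329522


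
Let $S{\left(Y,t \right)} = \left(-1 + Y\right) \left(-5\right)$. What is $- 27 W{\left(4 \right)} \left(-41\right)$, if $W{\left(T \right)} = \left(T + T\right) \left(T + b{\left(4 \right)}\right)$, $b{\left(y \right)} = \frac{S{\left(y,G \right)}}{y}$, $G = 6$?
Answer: $2214$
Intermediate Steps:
$S{\left(Y,t \right)} = 5 - 5 Y$
$b{\left(y \right)} = \frac{5 - 5 y}{y}$
$W{\left(T \right)} = 2 T \left(- \frac{15}{4} + T\right)$ ($W{\left(T \right)} = \left(T + T\right) \left(T - \left(5 - \frac{5}{4}\right)\right) = 2 T \left(T + \left(-5 + 5 \cdot \frac{1}{4}\right)\right) = 2 T \left(T + \left(-5 + \frac{5}{4}\right)\right) = 2 T \left(T - \frac{15}{4}\right) = 2 T \left(- \frac{15}{4} + T\right)$)
$- 27 W{\left(4 \right)} \left(-41\right) = - 27 \cdot \frac{1}{2} \cdot 4 \left(-15 + 4 \cdot 4\right) \left(-41\right) = - 27 \cdot \frac{1}{2} \cdot 4 \left(-15 + 16\right) \left(-41\right) = - 27 \cdot \frac{1}{2} \cdot 4 \cdot 1 \left(-41\right) = \left(-27\right) 2 \left(-41\right) = \left(-54\right) \left(-41\right) = 2214$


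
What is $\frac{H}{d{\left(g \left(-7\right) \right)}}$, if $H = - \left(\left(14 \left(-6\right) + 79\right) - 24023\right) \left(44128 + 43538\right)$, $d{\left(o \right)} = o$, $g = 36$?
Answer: $- \frac{175536554}{21} \approx -8.3589 \cdot 10^{6}$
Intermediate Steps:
$H = 2106438648$ ($H = - \left(\left(-84 + 79\right) - 24023\right) 87666 = - \left(-5 - 24023\right) 87666 = - \left(-24028\right) 87666 = \left(-1\right) \left(-2106438648\right) = 2106438648$)
$\frac{H}{d{\left(g \left(-7\right) \right)}} = \frac{2106438648}{36 \left(-7\right)} = \frac{2106438648}{-252} = 2106438648 \left(- \frac{1}{252}\right) = - \frac{175536554}{21}$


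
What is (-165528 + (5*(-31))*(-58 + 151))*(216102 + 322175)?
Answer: -96859178211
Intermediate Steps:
(-165528 + (5*(-31))*(-58 + 151))*(216102 + 322175) = (-165528 - 155*93)*538277 = (-165528 - 14415)*538277 = -179943*538277 = -96859178211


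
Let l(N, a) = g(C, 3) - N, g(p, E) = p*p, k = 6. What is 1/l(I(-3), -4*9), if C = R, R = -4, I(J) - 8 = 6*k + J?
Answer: -1/25 ≈ -0.040000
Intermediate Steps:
I(J) = 44 + J (I(J) = 8 + (6*6 + J) = 8 + (36 + J) = 44 + J)
C = -4
g(p, E) = p²
l(N, a) = 16 - N (l(N, a) = (-4)² - N = 16 - N)
1/l(I(-3), -4*9) = 1/(16 - (44 - 3)) = 1/(16 - 1*41) = 1/(16 - 41) = 1/(-25) = -1/25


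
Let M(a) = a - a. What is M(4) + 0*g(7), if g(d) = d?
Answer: 0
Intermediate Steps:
M(a) = 0
M(4) + 0*g(7) = 0 + 0*7 = 0 + 0 = 0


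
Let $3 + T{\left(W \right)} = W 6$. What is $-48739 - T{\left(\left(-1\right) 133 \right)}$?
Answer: $-47938$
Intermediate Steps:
$T{\left(W \right)} = -3 + 6 W$ ($T{\left(W \right)} = -3 + W 6 = -3 + 6 W$)
$-48739 - T{\left(\left(-1\right) 133 \right)} = -48739 - \left(-3 + 6 \left(\left(-1\right) 133\right)\right) = -48739 - \left(-3 + 6 \left(-133\right)\right) = -48739 - \left(-3 - 798\right) = -48739 - -801 = -48739 + 801 = -47938$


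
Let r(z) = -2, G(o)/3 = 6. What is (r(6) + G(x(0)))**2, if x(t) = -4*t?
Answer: 256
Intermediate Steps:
G(o) = 18 (G(o) = 3*6 = 18)
(r(6) + G(x(0)))**2 = (-2 + 18)**2 = 16**2 = 256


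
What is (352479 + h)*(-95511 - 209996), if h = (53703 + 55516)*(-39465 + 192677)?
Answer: -5112358386685849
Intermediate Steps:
h = 16733661428 (h = 109219*153212 = 16733661428)
(352479 + h)*(-95511 - 209996) = (352479 + 16733661428)*(-95511 - 209996) = 16734013907*(-305507) = -5112358386685849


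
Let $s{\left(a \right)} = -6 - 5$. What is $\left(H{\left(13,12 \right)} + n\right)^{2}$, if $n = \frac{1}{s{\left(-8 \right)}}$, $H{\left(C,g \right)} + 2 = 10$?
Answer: $\frac{7569}{121} \approx 62.554$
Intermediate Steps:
$s{\left(a \right)} = -11$ ($s{\left(a \right)} = -6 - 5 = -11$)
$H{\left(C,g \right)} = 8$ ($H{\left(C,g \right)} = -2 + 10 = 8$)
$n = - \frac{1}{11}$ ($n = \frac{1}{-11} = - \frac{1}{11} \approx -0.090909$)
$\left(H{\left(13,12 \right)} + n\right)^{2} = \left(8 - \frac{1}{11}\right)^{2} = \left(\frac{87}{11}\right)^{2} = \frac{7569}{121}$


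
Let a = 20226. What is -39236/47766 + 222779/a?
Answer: 547093021/53673062 ≈ 10.193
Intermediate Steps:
-39236/47766 + 222779/a = -39236/47766 + 222779/20226 = -39236*1/47766 + 222779*(1/20226) = -19618/23883 + 222779/20226 = 547093021/53673062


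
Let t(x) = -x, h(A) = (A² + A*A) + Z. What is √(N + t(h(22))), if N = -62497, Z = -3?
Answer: I*√63462 ≈ 251.92*I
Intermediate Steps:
h(A) = -3 + 2*A² (h(A) = (A² + A*A) - 3 = (A² + A²) - 3 = 2*A² - 3 = -3 + 2*A²)
√(N + t(h(22))) = √(-62497 - (-3 + 2*22²)) = √(-62497 - (-3 + 2*484)) = √(-62497 - (-3 + 968)) = √(-62497 - 1*965) = √(-62497 - 965) = √(-63462) = I*√63462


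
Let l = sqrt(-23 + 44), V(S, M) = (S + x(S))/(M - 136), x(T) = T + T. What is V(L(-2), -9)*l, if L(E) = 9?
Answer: -27*sqrt(21)/145 ≈ -0.85331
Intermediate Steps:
x(T) = 2*T
V(S, M) = 3*S/(-136 + M) (V(S, M) = (S + 2*S)/(M - 136) = (3*S)/(-136 + M) = 3*S/(-136 + M))
l = sqrt(21) ≈ 4.5826
V(L(-2), -9)*l = (3*9/(-136 - 9))*sqrt(21) = (3*9/(-145))*sqrt(21) = (3*9*(-1/145))*sqrt(21) = -27*sqrt(21)/145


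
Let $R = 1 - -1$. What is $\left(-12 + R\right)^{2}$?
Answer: $100$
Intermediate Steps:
$R = 2$ ($R = 1 + 1 = 2$)
$\left(-12 + R\right)^{2} = \left(-12 + 2\right)^{2} = \left(-10\right)^{2} = 100$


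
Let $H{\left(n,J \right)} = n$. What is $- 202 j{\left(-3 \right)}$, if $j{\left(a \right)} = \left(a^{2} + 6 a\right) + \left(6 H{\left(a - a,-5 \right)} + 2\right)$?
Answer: $1414$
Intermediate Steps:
$j{\left(a \right)} = 2 + a^{2} + 6 a$ ($j{\left(a \right)} = \left(a^{2} + 6 a\right) + \left(6 \left(a - a\right) + 2\right) = \left(a^{2} + 6 a\right) + \left(6 \cdot 0 + 2\right) = \left(a^{2} + 6 a\right) + \left(0 + 2\right) = \left(a^{2} + 6 a\right) + 2 = 2 + a^{2} + 6 a$)
$- 202 j{\left(-3 \right)} = - 202 \left(2 + \left(-3\right)^{2} + 6 \left(-3\right)\right) = - 202 \left(2 + 9 - 18\right) = \left(-202\right) \left(-7\right) = 1414$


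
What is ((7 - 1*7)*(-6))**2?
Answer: 0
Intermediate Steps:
((7 - 1*7)*(-6))**2 = ((7 - 7)*(-6))**2 = (0*(-6))**2 = 0**2 = 0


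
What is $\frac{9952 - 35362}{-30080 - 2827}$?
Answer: $\frac{1210}{1567} \approx 0.77218$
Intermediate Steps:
$\frac{9952 - 35362}{-30080 - 2827} = \frac{9952 - 35362}{-32907} = \left(9952 - 35362\right) \left(- \frac{1}{32907}\right) = \left(-25410\right) \left(- \frac{1}{32907}\right) = \frac{1210}{1567}$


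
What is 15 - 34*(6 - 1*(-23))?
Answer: -971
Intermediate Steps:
15 - 34*(6 - 1*(-23)) = 15 - 34*(6 + 23) = 15 - 34*29 = 15 - 986 = -971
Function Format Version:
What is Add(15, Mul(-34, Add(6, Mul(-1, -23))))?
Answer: -971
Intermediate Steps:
Add(15, Mul(-34, Add(6, Mul(-1, -23)))) = Add(15, Mul(-34, Add(6, 23))) = Add(15, Mul(-34, 29)) = Add(15, -986) = -971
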